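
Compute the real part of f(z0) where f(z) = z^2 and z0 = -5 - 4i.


Step 1: z0 = -5 - 4i
Step 2: z0^2 = (-5)^2 - (-4)^2 + 40i
Step 3: real part = 25 - 16 = 9

9


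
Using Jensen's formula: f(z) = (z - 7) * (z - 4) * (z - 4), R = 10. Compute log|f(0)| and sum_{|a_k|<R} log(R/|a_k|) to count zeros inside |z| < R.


Jensen's formula: (1/2pi)*integral log|f(Re^it)|dt = log|f(0)| + sum_{|a_k|<R} log(R/|a_k|)
Step 1: f(0) = (-7) * (-4) * (-4) = -112
Step 2: log|f(0)| = log|7| + log|4| + log|4| = 4.7185
Step 3: Zeros inside |z| < 10: 7, 4, 4
Step 4: Jensen sum = log(10/7) + log(10/4) + log(10/4) = 2.1893
Step 5: n(R) = number of terms in the Jensen sum = count of zeros inside |z| < 10 = 3

3


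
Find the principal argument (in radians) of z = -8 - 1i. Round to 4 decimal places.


Step 1: z = -8 - 1i
Step 2: arg(z) = atan2(-1, -8)
Step 3: arg(z) = -3.0172

-3.0172


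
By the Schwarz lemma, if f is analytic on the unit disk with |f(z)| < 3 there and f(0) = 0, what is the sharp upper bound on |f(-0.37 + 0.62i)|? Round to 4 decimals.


Step 1: g = f/3 maps D -> D with g(0) = 0, so by the Schwarz lemma |g(z)| <= |z|, i.e. |f(z)| <= 3|z|; this is sharp (f(z) = 3z).
Step 2: |z0|^2 = (-0.37)^2 + 0.62^2 = 0.5213
Step 3: |z0| = sqrt(0.5213) = 0.722011
Step 4: Best bound = 3 * |z0| = 3 * 0.722011 = 2.166

2.166


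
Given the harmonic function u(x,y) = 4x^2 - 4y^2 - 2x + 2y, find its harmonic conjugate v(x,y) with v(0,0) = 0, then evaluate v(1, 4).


Step 1: v_x = -u_y = 8y - 2
Step 2: v_y = u_x = 8x - 2
Step 3: v = 8xy - 2x - 2y + C
Step 4: v(0,0) = 0 => C = 0
Step 5: v(1, 4) = 22

22


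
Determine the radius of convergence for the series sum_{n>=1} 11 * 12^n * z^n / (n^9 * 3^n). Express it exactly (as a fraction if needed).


Step 1: General term a_n = 11 * 12^n / (n^9 * 3^n)
Step 2: By the root test, |a_n|^(1/n) = 11^(1/n) * 12 / (n^(9/n) * 3) -> 12/3 as n -> infinity (since 11^(1/n) -> 1 and n^(9/n) -> 1)
Step 3: R = 1/lim|a_n|^(1/n) = 3/12 = 1/4

1/4


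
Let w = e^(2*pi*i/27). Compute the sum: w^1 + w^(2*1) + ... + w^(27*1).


Step 1: The sum sum_{j=1}^{n} w^(k*j) equals n if n | k, else 0.
Step 2: Here n = 27, k = 1
Step 3: Does n divide k? 27 | 1 -> False
Step 4: Sum = 0

0


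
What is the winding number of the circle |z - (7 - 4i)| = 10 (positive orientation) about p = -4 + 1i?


Step 1: Center c = (7, -4), radius = 10
Step 2: |p - c|^2 = (-11)^2 + 5^2 = 146
Step 3: r^2 = 100
Step 4: |p-c| > r so winding number = 0

0


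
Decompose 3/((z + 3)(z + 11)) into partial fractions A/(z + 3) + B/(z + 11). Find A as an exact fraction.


Step 1: Multiply both sides by (z + 3) and set z = -3
Step 2: A = 3 / (-3 + 11)
Step 3: A = 3 / 8
Step 4: A = 3/8

3/8


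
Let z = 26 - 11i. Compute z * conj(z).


Step 1: conj(z) = 26 + 11i
Step 2: z * conj(z) = 26^2 + (-11)^2
Step 3: = 676 + 121 = 797

797


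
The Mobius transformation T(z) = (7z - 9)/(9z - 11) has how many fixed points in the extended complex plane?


Step 1: Fixed points satisfy T(z) = z
Step 2: 9z^2 - 18z + 9 = 0
Step 3: Discriminant = (-18)^2 - 4*9*9 = 0
Step 4: Number of fixed points = 1

1


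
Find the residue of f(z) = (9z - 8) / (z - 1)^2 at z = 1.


Step 1: Pole of order 2 at z = 1
Step 2: Res = lim d/dz [(z - 1)^2 * f(z)] as z -> 1
Step 3: (z - 1)^2 * f(z) = 9z - 8
Step 4: d/dz[9z - 8] = 9

9


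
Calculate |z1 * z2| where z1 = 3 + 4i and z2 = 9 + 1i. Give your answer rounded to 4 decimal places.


Step 1: |z1| = sqrt(3^2 + 4^2) = sqrt(25)
Step 2: |z2| = sqrt(9^2 + 1^2) = sqrt(82)
Step 3: |z1*z2| = |z1|*|z2| = sqrt(25) * sqrt(82) = sqrt(25 * 82) = sqrt(2050)
Step 4: = 45.2769

45.2769


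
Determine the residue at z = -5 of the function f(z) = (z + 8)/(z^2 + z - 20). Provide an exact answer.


Step 1: Q(z) = z^2 + z - 20 = (z + 5)(z - 4)
Step 2: Q'(z) = 2z + 1
Step 3: Q'(-5) = -9, P(-5) = 3
Step 4: Res = P(-5)/Q'(-5) = 3/(-9) = -1/3

-1/3


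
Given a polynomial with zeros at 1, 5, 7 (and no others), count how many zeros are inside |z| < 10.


Step 1: Check each root:
  z = 1: |1| = 1 < 10
  z = 5: |5| = 5 < 10
  z = 7: |7| = 7 < 10
Step 2: Count = 3

3


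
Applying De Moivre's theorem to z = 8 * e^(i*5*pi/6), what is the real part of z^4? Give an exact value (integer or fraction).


Step 1: By De Moivre's theorem, z^4 = 8^4 * e^(i*4*5*pi/6) = 4096 * (cos(10*pi/3) + i*sin(10*pi/3))
Step 2: |z|^4 = 8^4 = 4096
Step 3: Reduce the angle mod 2*pi: 10*pi/3 - 2*pi = 4*pi/3
Step 4: cos(4*pi/3) = -1/2
Step 5: Re(z^4) = 4096 * (-1/2) = -2048

-2048


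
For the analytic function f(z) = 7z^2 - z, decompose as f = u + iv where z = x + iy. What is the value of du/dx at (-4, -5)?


Step 1: f(z) = 7(x+iy)^2 - (x+iy) + 0
Step 2: u = 7(x^2 - y^2) - x + 0
Step 3: u_x = 14x - 1
Step 4: At (-4, -5): u_x = -56 - 1 = -57

-57


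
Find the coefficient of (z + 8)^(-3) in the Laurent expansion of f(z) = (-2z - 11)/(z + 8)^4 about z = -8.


Step 1: Write the numerator in powers of (z + 8): -2z - 11 = -2(z + 8) + (-2*(-8) - 11) = -2(z + 8) + 5
Step 2: Divide by (z + 8)^4: f(z) = 5(z + 8)^(-4) - 2(z + 8)^(-3)
Step 3: This finite sum is the Laurent series of f about z = -8.
Step 4: Coefficient of (z + 8)^(-3) = coefficient of (z + 8) in the re-centred numerator = -2

-2


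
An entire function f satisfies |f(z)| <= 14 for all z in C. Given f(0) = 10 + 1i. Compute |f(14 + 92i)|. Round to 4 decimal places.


Step 1: By Liouville's theorem, a bounded entire function is constant.
Step 2: f(z) = f(0) = 10 + 1i for all z.
Step 3: |f(w)| = |10 + 1i| = sqrt(100 + 1)
Step 4: = 10.0499

10.0499


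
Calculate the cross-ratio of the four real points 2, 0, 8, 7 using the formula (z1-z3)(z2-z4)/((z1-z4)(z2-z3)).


Step 1: (z1-z3)(z2-z4) = (-6) * (-7) = 42
Step 2: (z1-z4)(z2-z3) = (-5) * (-8) = 40
Step 3: Cross-ratio = 42/40 = 21/20

21/20


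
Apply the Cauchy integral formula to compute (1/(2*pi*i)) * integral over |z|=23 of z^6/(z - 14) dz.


Step 1: f(z) = z^6, a = 14 is inside |z| = 23
Step 2: By Cauchy integral formula: (1/(2pi*i)) * integral = f(a)
Step 3: f(14) = 14^6 = 7529536

7529536


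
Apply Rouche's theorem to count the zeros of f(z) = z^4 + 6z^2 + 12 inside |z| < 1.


Step 1: On |z| = 1 the three terms have sizes |z^4| = 1^4 = 1, |6z^2| = 6*1^2 = 6, |12| = 12
Step 2: The dominant term is g(z) = 12; let h(z) = z^4 + 6z^2 so f = g + h
Step 3: On |z| = 1: |g| = 12 and |h| <= 1 + 6 = 7
Step 4: Since 12 > 7, |h| < |g| on |z| = 1, so by Rouche f has the same number of zeros as g inside |z| < 1
Step 5: g(z) = 12 is a nonzero constant with no zeros inside |z| < 1. Answer = 0

0


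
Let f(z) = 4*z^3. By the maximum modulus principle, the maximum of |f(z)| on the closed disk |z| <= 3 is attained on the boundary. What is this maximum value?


Step 1: On |z| = 3, |f(z)| = 4 * |z|^3 = 4 * 3^3
Step 2: By maximum modulus principle, maximum is on boundary.
Step 3: Maximum = 4 * 27 = 108

108


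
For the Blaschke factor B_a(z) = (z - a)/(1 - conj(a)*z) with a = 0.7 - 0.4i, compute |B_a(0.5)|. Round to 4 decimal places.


Step 1: Numerator z0 - a = 0.5 - (0.7 - 0.4i) = -0.2 + 0.4i
Step 2: Denominator 1 - conj(a)*z0 = 1 - (0.7 + 0.4i)*0.5 = 0.65 - 0.2i
Step 3: |z0 - a|^2 = (-0.2)^2 + 0.4^2 = 0.2; |1 - conj(a)*z0|^2 = 0.65^2 + (-0.2)^2 = 0.4625
Step 4: |B_a(0.5)| = sqrt(0.2 / 0.4625) = sqrt(0.432432)
Step 5: = 0.6576

0.6576


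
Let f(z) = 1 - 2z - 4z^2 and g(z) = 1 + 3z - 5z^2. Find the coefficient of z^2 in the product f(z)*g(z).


Step 1: z^2 term in f*g comes from: (1)*(-5z^2) + (-2z)*(3z) + (-4z^2)*(1)
Step 2: = -5 - 6 - 4
Step 3: = -15

-15


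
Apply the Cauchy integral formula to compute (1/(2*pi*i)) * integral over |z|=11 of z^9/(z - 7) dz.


Step 1: f(z) = z^9, a = 7 is inside |z| = 11
Step 2: By Cauchy integral formula: (1/(2pi*i)) * integral = f(a)
Step 3: f(7) = 7^9 = 40353607

40353607


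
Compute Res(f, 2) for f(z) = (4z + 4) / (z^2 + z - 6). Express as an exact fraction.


Step 1: Q(z) = z^2 + z - 6 = (z - 2)(z + 3)
Step 2: Q'(z) = 2z + 1
Step 3: Q'(2) = 5, P(2) = 12
Step 4: Res = P(2)/Q'(2) = 12/5 = 12/5

12/5


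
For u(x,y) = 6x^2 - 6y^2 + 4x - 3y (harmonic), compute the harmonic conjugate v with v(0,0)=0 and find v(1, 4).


Step 1: v_x = -u_y = 12y + 3
Step 2: v_y = u_x = 12x + 4
Step 3: v = 12xy + 3x + 4y + C
Step 4: v(0,0) = 0 => C = 0
Step 5: v(1, 4) = 67

67


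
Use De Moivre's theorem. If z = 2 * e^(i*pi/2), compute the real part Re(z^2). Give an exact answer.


Step 1: By De Moivre's theorem, z^2 = 2^2 * e^(i*2*pi/2) = 4 * (cos(pi) + i*sin(pi))
Step 2: |z|^2 = 2^2 = 4
Step 3: The angle pi already lies in [0, 2*pi)
Step 4: cos(pi) = -1
Step 5: Re(z^2) = 4 * (-1) = -4

-4


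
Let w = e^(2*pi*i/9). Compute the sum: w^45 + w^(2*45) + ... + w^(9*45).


Step 1: The sum sum_{j=1}^{n} w^(k*j) equals n if n | k, else 0.
Step 2: Here n = 9, k = 45
Step 3: Does n divide k? 9 | 45 -> True
Step 4: Sum = 9

9


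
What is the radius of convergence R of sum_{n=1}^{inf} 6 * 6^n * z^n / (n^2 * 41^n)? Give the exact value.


Step 1: General term a_n = 6 * 6^n / (n^2 * 41^n)
Step 2: By the root test, |a_n|^(1/n) = 6^(1/n) * 6 / (n^(2/n) * 41) -> 6/41 as n -> infinity (since 6^(1/n) -> 1 and n^(2/n) -> 1)
Step 3: R = 1/lim|a_n|^(1/n) = 41/6

41/6


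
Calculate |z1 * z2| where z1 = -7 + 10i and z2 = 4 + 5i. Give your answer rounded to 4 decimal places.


Step 1: |z1| = sqrt((-7)^2 + 10^2) = sqrt(149)
Step 2: |z2| = sqrt(4^2 + 5^2) = sqrt(41)
Step 3: |z1*z2| = |z1|*|z2| = sqrt(149) * sqrt(41) = sqrt(149 * 41) = sqrt(6109)
Step 4: = 78.1601

78.1601


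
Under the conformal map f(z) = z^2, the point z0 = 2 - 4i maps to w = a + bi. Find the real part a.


Step 1: z0 = 2 - 4i
Step 2: z0^2 = 2^2 - (-4)^2 - 16i
Step 3: real part = 4 - 16 = -12

-12


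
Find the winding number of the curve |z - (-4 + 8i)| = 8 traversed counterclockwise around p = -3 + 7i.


Step 1: Center c = (-4, 8), radius = 8
Step 2: |p - c|^2 = 1^2 + (-1)^2 = 2
Step 3: r^2 = 64
Step 4: |p-c| < r so winding number = 1

1


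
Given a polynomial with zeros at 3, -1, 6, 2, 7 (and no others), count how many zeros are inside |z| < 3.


Step 1: Check each root:
  z = 3: |3| = 3 >= 3
  z = -1: |-1| = 1 < 3
  z = 6: |6| = 6 >= 3
  z = 2: |2| = 2 < 3
  z = 7: |7| = 7 >= 3
Step 2: Count = 2

2


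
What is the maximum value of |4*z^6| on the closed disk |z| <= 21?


Step 1: On |z| = 21, |f(z)| = 4 * |z|^6 = 4 * 21^6
Step 2: By maximum modulus principle, maximum is on boundary.
Step 3: Maximum = 4 * 85766121 = 343064484

343064484


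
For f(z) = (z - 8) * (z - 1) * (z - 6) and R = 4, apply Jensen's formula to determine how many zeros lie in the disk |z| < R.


Jensen's formula: (1/2pi)*integral log|f(Re^it)|dt = log|f(0)| + sum_{|a_k|<R} log(R/|a_k|)
Step 1: f(0) = (-8) * (-1) * (-6) = -48
Step 2: log|f(0)| = log|8| + log|1| + log|6| = 3.8712
Step 3: Zeros inside |z| < 4: 1
Step 4: Jensen sum = log(4/1) = 1.3863
Step 5: n(R) = number of terms in the Jensen sum = count of zeros inside |z| < 4 = 1

1


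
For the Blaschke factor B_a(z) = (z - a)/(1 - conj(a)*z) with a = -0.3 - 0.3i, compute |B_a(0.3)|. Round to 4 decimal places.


Step 1: Numerator z0 - a = 0.3 - (-0.3 - 0.3i) = 0.6 + 0.3i
Step 2: Denominator 1 - conj(a)*z0 = 1 - (-0.3 + 0.3i)*0.3 = 1.09 - 0.09i
Step 3: |z0 - a|^2 = 0.6^2 + 0.3^2 = 0.45; |1 - conj(a)*z0|^2 = 1.09^2 + (-0.09)^2 = 1.1962
Step 4: |B_a(0.3)| = sqrt(0.45 / 1.1962) = sqrt(0.376191)
Step 5: = 0.6133

0.6133


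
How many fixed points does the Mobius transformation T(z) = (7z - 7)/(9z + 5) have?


Step 1: Fixed points satisfy T(z) = z
Step 2: 9z^2 - 2z + 7 = 0
Step 3: Discriminant = (-2)^2 - 4*9*7 = -248
Step 4: Number of fixed points = 2

2


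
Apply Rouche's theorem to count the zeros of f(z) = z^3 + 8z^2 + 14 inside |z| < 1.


Step 1: On |z| = 1 the three terms have sizes |z^3| = 1^3 = 1, |8z^2| = 8*1^2 = 8, |14| = 14
Step 2: The dominant term is g(z) = 14; let h(z) = z^3 + 8z^2 so f = g + h
Step 3: On |z| = 1: |g| = 14 and |h| <= 1 + 8 = 9
Step 4: Since 14 > 9, |h| < |g| on |z| = 1, so by Rouche f has the same number of zeros as g inside |z| < 1
Step 5: g(z) = 14 is a nonzero constant with no zeros inside |z| < 1. Answer = 0

0


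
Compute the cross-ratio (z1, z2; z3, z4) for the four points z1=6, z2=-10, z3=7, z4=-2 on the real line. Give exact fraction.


Step 1: (z1-z3)(z2-z4) = (-1) * (-8) = 8
Step 2: (z1-z4)(z2-z3) = 8 * (-17) = -136
Step 3: Cross-ratio = -8/136 = -1/17

-1/17


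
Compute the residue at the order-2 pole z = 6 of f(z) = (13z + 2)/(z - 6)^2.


Step 1: Pole of order 2 at z = 6
Step 2: Res = lim d/dz [(z - 6)^2 * f(z)] as z -> 6
Step 3: (z - 6)^2 * f(z) = 13z + 2
Step 4: d/dz[13z + 2] = 13

13


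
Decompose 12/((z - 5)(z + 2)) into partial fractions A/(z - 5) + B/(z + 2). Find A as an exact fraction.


Step 1: Multiply both sides by (z - 5) and set z = 5
Step 2: A = 12 / (5 + 2)
Step 3: A = 12 / 7
Step 4: A = 12/7

12/7


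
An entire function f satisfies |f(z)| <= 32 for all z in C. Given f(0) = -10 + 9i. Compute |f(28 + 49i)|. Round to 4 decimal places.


Step 1: By Liouville's theorem, a bounded entire function is constant.
Step 2: f(z) = f(0) = -10 + 9i for all z.
Step 3: |f(w)| = |-10 + 9i| = sqrt(100 + 81)
Step 4: = 13.4536

13.4536


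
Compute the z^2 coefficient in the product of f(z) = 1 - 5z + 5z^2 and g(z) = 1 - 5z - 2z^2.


Step 1: z^2 term in f*g comes from: (1)*(-2z^2) + (-5z)*(-5z) + (5z^2)*(1)
Step 2: = -2 + 25 + 5
Step 3: = 28

28


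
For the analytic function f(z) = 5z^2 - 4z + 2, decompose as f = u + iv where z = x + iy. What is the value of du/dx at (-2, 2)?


Step 1: f(z) = 5(x+iy)^2 - 4(x+iy) + 2
Step 2: u = 5(x^2 - y^2) - 4x + 2
Step 3: u_x = 10x - 4
Step 4: At (-2, 2): u_x = -20 - 4 = -24

-24


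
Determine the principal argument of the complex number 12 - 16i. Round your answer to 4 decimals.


Step 1: z = 12 - 16i
Step 2: arg(z) = atan2(-16, 12)
Step 3: arg(z) = -0.9273

-0.9273


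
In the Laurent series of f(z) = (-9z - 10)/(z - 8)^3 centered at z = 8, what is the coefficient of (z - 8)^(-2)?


Step 1: Write the numerator in powers of (z - 8): -9z - 10 = -9(z - 8) + (-9*8 - 10) = -9(z - 8) - 82
Step 2: Divide by (z - 8)^3: f(z) = -82(z - 8)^(-3) - 9(z - 8)^(-2)
Step 3: This finite sum is the Laurent series of f about z = 8.
Step 4: Coefficient of (z - 8)^(-2) = coefficient of (z - 8) in the re-centred numerator = -9

-9


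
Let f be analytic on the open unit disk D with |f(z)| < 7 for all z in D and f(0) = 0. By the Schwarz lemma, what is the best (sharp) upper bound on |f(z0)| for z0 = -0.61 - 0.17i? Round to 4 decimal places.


Step 1: g = f/7 maps D -> D with g(0) = 0, so by the Schwarz lemma |g(z)| <= |z|, i.e. |f(z)| <= 7|z|; this is sharp (f(z) = 7z).
Step 2: |z0|^2 = (-0.61)^2 + (-0.17)^2 = 0.401
Step 3: |z0| = sqrt(0.401) = 0.633246
Step 4: Best bound = 7 * |z0| = 7 * 0.633246 = 4.4327

4.4327


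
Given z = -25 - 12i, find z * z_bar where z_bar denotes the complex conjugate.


Step 1: conj(z) = -25 + 12i
Step 2: z * conj(z) = (-25)^2 + (-12)^2
Step 3: = 625 + 144 = 769

769


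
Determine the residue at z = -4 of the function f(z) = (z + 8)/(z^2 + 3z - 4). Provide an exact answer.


Step 1: Q(z) = z^2 + 3z - 4 = (z + 4)(z - 1)
Step 2: Q'(z) = 2z + 3
Step 3: Q'(-4) = -5, P(-4) = 4
Step 4: Res = P(-4)/Q'(-4) = 4/(-5) = -4/5

-4/5


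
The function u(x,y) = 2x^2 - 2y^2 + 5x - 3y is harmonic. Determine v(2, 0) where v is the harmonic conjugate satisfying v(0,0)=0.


Step 1: v_x = -u_y = 4y + 3
Step 2: v_y = u_x = 4x + 5
Step 3: v = 4xy + 3x + 5y + C
Step 4: v(0,0) = 0 => C = 0
Step 5: v(2, 0) = 6

6


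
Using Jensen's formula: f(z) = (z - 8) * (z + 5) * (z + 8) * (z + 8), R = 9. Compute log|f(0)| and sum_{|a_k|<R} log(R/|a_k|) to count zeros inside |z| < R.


Jensen's formula: (1/2pi)*integral log|f(Re^it)|dt = log|f(0)| + sum_{|a_k|<R} log(R/|a_k|)
Step 1: f(0) = (-8) * 5 * 8 * 8 = -2560
Step 2: log|f(0)| = log|8| + log|-5| + log|-8| + log|-8| = 7.8478
Step 3: Zeros inside |z| < 9: 8, -5, -8, -8
Step 4: Jensen sum = log(9/8) + log(9/5) + log(9/8) + log(9/8) = 0.9411
Step 5: n(R) = number of terms in the Jensen sum = count of zeros inside |z| < 9 = 4

4


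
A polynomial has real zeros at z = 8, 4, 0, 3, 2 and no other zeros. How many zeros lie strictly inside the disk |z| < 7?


Step 1: Check each root:
  z = 8: |8| = 8 >= 7
  z = 4: |4| = 4 < 7
  z = 0: |0| = 0 < 7
  z = 3: |3| = 3 < 7
  z = 2: |2| = 2 < 7
Step 2: Count = 4

4


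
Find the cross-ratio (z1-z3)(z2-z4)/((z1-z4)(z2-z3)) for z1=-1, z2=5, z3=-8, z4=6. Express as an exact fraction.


Step 1: (z1-z3)(z2-z4) = 7 * (-1) = -7
Step 2: (z1-z4)(z2-z3) = (-7) * 13 = -91
Step 3: Cross-ratio = 7/91 = 1/13

1/13


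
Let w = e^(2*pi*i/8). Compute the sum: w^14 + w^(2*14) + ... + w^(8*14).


Step 1: The sum sum_{j=1}^{n} w^(k*j) equals n if n | k, else 0.
Step 2: Here n = 8, k = 14
Step 3: Does n divide k? 8 | 14 -> False
Step 4: Sum = 0

0


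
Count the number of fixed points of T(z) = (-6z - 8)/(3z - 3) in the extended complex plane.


Step 1: Fixed points satisfy T(z) = z
Step 2: 3z^2 + 3z + 8 = 0
Step 3: Discriminant = 3^2 - 4*3*8 = -87
Step 4: Number of fixed points = 2

2


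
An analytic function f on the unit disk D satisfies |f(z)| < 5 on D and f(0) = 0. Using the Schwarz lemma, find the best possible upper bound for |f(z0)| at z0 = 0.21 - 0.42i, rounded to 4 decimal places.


Step 1: g = f/5 maps D -> D with g(0) = 0, so by the Schwarz lemma |g(z)| <= |z|, i.e. |f(z)| <= 5|z|; this is sharp (f(z) = 5z).
Step 2: |z0|^2 = 0.21^2 + (-0.42)^2 = 0.2205
Step 3: |z0| = sqrt(0.2205) = 0.469574
Step 4: Best bound = 5 * |z0| = 5 * 0.469574 = 2.3479

2.3479


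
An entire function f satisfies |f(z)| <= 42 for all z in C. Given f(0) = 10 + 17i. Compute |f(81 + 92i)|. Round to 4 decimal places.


Step 1: By Liouville's theorem, a bounded entire function is constant.
Step 2: f(z) = f(0) = 10 + 17i for all z.
Step 3: |f(w)| = |10 + 17i| = sqrt(100 + 289)
Step 4: = 19.7231

19.7231


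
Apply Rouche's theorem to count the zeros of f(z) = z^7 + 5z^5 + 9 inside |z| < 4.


Step 1: On |z| = 4 the three terms have sizes |z^7| = 4^7 = 16384, |5z^5| = 5*4^5 = 5120, |9| = 9
Step 2: The dominant term is g(z) = z^7; let h(z) = 5z^5 + 9 so f = g + h
Step 3: On |z| = 4: |g| = 16384 and |h| <= 5120 + 9 = 5129
Step 4: Since 16384 > 5129, |h| < |g| on |z| = 4, so by Rouche f has the same number of zeros as g inside |z| < 4
Step 5: g(z) = z^7 has 7 zeros (all at the origin) inside |z| < 4. Answer = 7

7


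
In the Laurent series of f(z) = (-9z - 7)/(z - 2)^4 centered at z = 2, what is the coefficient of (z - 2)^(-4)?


Step 1: Write the numerator in powers of (z - 2): -9z - 7 = -9(z - 2) + (-9*2 - 7) = -9(z - 2) - 25
Step 2: Divide by (z - 2)^4: f(z) = -25(z - 2)^(-4) - 9(z - 2)^(-3)
Step 3: This finite sum is the Laurent series of f about z = 2.
Step 4: Coefficient of (z - 2)^(-4) = -9*2 - 7 = -25

-25


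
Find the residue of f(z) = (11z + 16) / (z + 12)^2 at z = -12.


Step 1: Pole of order 2 at z = -12
Step 2: Res = lim d/dz [(z + 12)^2 * f(z)] as z -> -12
Step 3: (z + 12)^2 * f(z) = 11z + 16
Step 4: d/dz[11z + 16] = 11

11


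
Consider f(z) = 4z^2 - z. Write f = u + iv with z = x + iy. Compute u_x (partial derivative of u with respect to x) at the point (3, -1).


Step 1: f(z) = 4(x+iy)^2 - (x+iy) + 0
Step 2: u = 4(x^2 - y^2) - x + 0
Step 3: u_x = 8x - 1
Step 4: At (3, -1): u_x = 24 - 1 = 23

23


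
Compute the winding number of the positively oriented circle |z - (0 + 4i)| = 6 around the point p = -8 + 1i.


Step 1: Center c = (0, 4), radius = 6
Step 2: |p - c|^2 = (-8)^2 + (-3)^2 = 73
Step 3: r^2 = 36
Step 4: |p-c| > r so winding number = 0

0


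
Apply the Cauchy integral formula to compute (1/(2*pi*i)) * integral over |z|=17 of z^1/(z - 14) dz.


Step 1: f(z) = z^1, a = 14 is inside |z| = 17
Step 2: By Cauchy integral formula: (1/(2pi*i)) * integral = f(a)
Step 3: f(14) = 14^1 = 14

14


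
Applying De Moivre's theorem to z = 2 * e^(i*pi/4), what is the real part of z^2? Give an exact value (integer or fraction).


Step 1: By De Moivre's theorem, z^2 = 2^2 * e^(i*2*pi/4) = 4 * (cos(pi/2) + i*sin(pi/2))
Step 2: |z|^2 = 2^2 = 4
Step 3: The angle pi/2 already lies in [0, 2*pi)
Step 4: cos(pi/2) = 0
Step 5: Re(z^2) = 4 * 0 = 0

0


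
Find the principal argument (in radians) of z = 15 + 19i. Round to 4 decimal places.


Step 1: z = 15 + 19i
Step 2: arg(z) = atan2(19, 15)
Step 3: arg(z) = 0.9025

0.9025


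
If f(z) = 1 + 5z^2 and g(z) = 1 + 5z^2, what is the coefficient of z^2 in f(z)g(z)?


Step 1: z^2 term in f*g comes from: (1)*(5z^2) + (0)*(0) + (5z^2)*(1)
Step 2: = 5 + 0 + 5
Step 3: = 10

10


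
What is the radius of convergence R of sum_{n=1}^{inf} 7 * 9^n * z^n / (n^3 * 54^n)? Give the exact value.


Step 1: General term a_n = 7 * 9^n / (n^3 * 54^n)
Step 2: By the root test, |a_n|^(1/n) = 7^(1/n) * 9 / (n^(3/n) * 54) -> 9/54 as n -> infinity (since 7^(1/n) -> 1 and n^(3/n) -> 1)
Step 3: R = 1/lim|a_n|^(1/n) = 54/9 = 6

6


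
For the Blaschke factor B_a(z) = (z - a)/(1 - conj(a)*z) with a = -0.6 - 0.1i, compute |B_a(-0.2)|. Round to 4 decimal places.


Step 1: Numerator z0 - a = -0.2 - (-0.6 - 0.1i) = 0.4 + 0.1i
Step 2: Denominator 1 - conj(a)*z0 = 1 - (-0.6 + 0.1i)*(-0.2) = 0.88 + 0.02i
Step 3: |z0 - a|^2 = 0.4^2 + 0.1^2 = 0.17; |1 - conj(a)*z0|^2 = 0.88^2 + 0.02^2 = 0.7748
Step 4: |B_a(-0.2)| = sqrt(0.17 / 0.7748) = sqrt(0.219411)
Step 5: = 0.4684

0.4684


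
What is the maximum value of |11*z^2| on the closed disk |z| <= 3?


Step 1: On |z| = 3, |f(z)| = 11 * |z|^2 = 11 * 3^2
Step 2: By maximum modulus principle, maximum is on boundary.
Step 3: Maximum = 11 * 9 = 99

99


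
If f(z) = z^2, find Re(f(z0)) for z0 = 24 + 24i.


Step 1: z0 = 24 + 24i
Step 2: z0^2 = 24^2 - 24^2 + 1152i
Step 3: real part = 576 - 576 = 0

0


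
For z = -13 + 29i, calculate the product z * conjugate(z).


Step 1: conj(z) = -13 - 29i
Step 2: z * conj(z) = (-13)^2 + 29^2
Step 3: = 169 + 841 = 1010

1010


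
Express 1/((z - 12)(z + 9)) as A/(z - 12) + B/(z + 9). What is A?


Step 1: Multiply both sides by (z - 12) and set z = 12
Step 2: A = 1 / (12 + 9)
Step 3: A = 1 / 21
Step 4: A = 1/21

1/21


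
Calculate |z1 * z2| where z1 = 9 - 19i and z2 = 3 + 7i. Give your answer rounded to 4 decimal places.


Step 1: |z1| = sqrt(9^2 + (-19)^2) = sqrt(442)
Step 2: |z2| = sqrt(3^2 + 7^2) = sqrt(58)
Step 3: |z1*z2| = |z1|*|z2| = sqrt(442) * sqrt(58) = sqrt(442 * 58) = sqrt(25636)
Step 4: = 160.1125

160.1125


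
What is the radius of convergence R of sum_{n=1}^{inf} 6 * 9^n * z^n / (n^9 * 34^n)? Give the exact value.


Step 1: General term a_n = 6 * 9^n / (n^9 * 34^n)
Step 2: By the root test, |a_n|^(1/n) = 6^(1/n) * 9 / (n^(9/n) * 34) -> 9/34 as n -> infinity (since 6^(1/n) -> 1 and n^(9/n) -> 1)
Step 3: R = 1/lim|a_n|^(1/n) = 34/9

34/9


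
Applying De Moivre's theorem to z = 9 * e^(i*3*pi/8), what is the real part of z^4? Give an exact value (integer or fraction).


Step 1: By De Moivre's theorem, z^4 = 9^4 * e^(i*4*3*pi/8) = 6561 * (cos(3*pi/2) + i*sin(3*pi/2))
Step 2: |z|^4 = 9^4 = 6561
Step 3: The angle 3*pi/2 already lies in [0, 2*pi)
Step 4: cos(3*pi/2) = 0
Step 5: Re(z^4) = 6561 * 0 = 0

0


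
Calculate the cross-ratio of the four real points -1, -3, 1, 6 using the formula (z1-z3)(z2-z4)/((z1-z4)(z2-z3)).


Step 1: (z1-z3)(z2-z4) = (-2) * (-9) = 18
Step 2: (z1-z4)(z2-z3) = (-7) * (-4) = 28
Step 3: Cross-ratio = 18/28 = 9/14

9/14


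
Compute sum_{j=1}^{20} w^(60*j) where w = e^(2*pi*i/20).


Step 1: The sum sum_{j=1}^{n} w^(k*j) equals n if n | k, else 0.
Step 2: Here n = 20, k = 60
Step 3: Does n divide k? 20 | 60 -> True
Step 4: Sum = 20

20


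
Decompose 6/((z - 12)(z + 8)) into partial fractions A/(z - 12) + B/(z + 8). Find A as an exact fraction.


Step 1: Multiply both sides by (z - 12) and set z = 12
Step 2: A = 6 / (12 + 8)
Step 3: A = 6 / 20
Step 4: A = 3/10

3/10


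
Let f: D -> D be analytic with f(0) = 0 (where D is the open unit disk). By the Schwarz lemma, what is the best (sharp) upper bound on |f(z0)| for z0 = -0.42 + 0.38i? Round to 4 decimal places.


Step 1: Schwarz lemma: if f: D -> D is analytic with f(0) = 0, then |f(z)| <= |z| for all z in D, and this is sharp (f(z) = z).
Step 2: |z0|^2 = (-0.42)^2 + 0.38^2 = 0.3208
Step 3: |z0| = sqrt(0.3208) = 0.566392
Step 4: Best bound = |z0| = 0.5664

0.5664


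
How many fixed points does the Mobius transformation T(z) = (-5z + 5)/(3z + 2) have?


Step 1: Fixed points satisfy T(z) = z
Step 2: 3z^2 + 7z - 5 = 0
Step 3: Discriminant = 7^2 - 4*3*(-5) = 109
Step 4: Number of fixed points = 2

2


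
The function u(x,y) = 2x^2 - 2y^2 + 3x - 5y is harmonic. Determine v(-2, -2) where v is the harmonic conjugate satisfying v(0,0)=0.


Step 1: v_x = -u_y = 4y + 5
Step 2: v_y = u_x = 4x + 3
Step 3: v = 4xy + 5x + 3y + C
Step 4: v(0,0) = 0 => C = 0
Step 5: v(-2, -2) = 0

0


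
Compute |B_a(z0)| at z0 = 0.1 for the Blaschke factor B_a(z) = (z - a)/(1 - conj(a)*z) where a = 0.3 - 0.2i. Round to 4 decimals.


Step 1: Numerator z0 - a = 0.1 - (0.3 - 0.2i) = -0.2 + 0.2i
Step 2: Denominator 1 - conj(a)*z0 = 1 - (0.3 + 0.2i)*0.1 = 0.97 - 0.02i
Step 3: |z0 - a|^2 = (-0.2)^2 + 0.2^2 = 0.08; |1 - conj(a)*z0|^2 = 0.97^2 + (-0.02)^2 = 0.9413
Step 4: |B_a(0.1)| = sqrt(0.08 / 0.9413) = sqrt(0.084989)
Step 5: = 0.2915

0.2915


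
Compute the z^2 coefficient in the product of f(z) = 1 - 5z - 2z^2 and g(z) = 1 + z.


Step 1: z^2 term in f*g comes from: (1)*(0) + (-5z)*(z) + (-2z^2)*(1)
Step 2: = 0 - 5 - 2
Step 3: = -7

-7


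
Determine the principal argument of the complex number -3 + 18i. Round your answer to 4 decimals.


Step 1: z = -3 + 18i
Step 2: arg(z) = atan2(18, -3)
Step 3: arg(z) = 1.7359

1.7359


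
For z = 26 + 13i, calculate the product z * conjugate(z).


Step 1: conj(z) = 26 - 13i
Step 2: z * conj(z) = 26^2 + 13^2
Step 3: = 676 + 169 = 845

845


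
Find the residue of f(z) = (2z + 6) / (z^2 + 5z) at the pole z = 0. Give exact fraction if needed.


Step 1: Q(z) = z^2 + 5z = (z)(z + 5)
Step 2: Q'(z) = 2z + 5
Step 3: Q'(0) = 5, P(0) = 6
Step 4: Res = P(0)/Q'(0) = 6/5 = 6/5

6/5


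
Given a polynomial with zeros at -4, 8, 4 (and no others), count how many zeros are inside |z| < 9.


Step 1: Check each root:
  z = -4: |-4| = 4 < 9
  z = 8: |8| = 8 < 9
  z = 4: |4| = 4 < 9
Step 2: Count = 3

3


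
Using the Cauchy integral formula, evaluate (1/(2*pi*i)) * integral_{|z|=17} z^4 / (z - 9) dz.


Step 1: f(z) = z^4, a = 9 is inside |z| = 17
Step 2: By Cauchy integral formula: (1/(2pi*i)) * integral = f(a)
Step 3: f(9) = 9^4 = 6561

6561


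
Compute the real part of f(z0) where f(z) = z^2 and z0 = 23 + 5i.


Step 1: z0 = 23 + 5i
Step 2: z0^2 = 23^2 - 5^2 + 230i
Step 3: real part = 529 - 25 = 504

504


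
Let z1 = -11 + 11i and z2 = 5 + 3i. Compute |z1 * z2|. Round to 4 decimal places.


Step 1: |z1| = sqrt((-11)^2 + 11^2) = sqrt(242)
Step 2: |z2| = sqrt(5^2 + 3^2) = sqrt(34)
Step 3: |z1*z2| = |z1|*|z2| = sqrt(242) * sqrt(34) = sqrt(242 * 34) = sqrt(8228)
Step 4: = 90.7083

90.7083


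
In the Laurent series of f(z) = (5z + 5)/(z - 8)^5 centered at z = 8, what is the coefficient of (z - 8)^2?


Step 1: Write the numerator in powers of (z - 8): 5z + 5 = 5(z - 8) + (5*8 + 5) = 5(z - 8) + 45
Step 2: Divide by (z - 8)^5: f(z) = 45(z - 8)^(-5) + 5(z - 8)^(-4)
Step 3: This finite sum is the Laurent series of f about z = 8.
Step 4: Only the powers -5 and -4 appear, so the coefficient of (z - 8)^2 = 0

0


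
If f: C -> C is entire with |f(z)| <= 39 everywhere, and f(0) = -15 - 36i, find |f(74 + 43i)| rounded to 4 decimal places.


Step 1: By Liouville's theorem, a bounded entire function is constant.
Step 2: f(z) = f(0) = -15 - 36i for all z.
Step 3: |f(w)| = |-15 - 36i| = sqrt(225 + 1296)
Step 4: = 39.0

39.0


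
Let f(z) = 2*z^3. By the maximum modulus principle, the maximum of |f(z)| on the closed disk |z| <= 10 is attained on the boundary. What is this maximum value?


Step 1: On |z| = 10, |f(z)| = 2 * |z|^3 = 2 * 10^3
Step 2: By maximum modulus principle, maximum is on boundary.
Step 3: Maximum = 2 * 1000 = 2000

2000


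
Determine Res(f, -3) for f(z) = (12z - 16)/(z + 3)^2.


Step 1: Pole of order 2 at z = -3
Step 2: Res = lim d/dz [(z + 3)^2 * f(z)] as z -> -3
Step 3: (z + 3)^2 * f(z) = 12z - 16
Step 4: d/dz[12z - 16] = 12

12


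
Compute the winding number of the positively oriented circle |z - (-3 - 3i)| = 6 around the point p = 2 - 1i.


Step 1: Center c = (-3, -3), radius = 6
Step 2: |p - c|^2 = 5^2 + 2^2 = 29
Step 3: r^2 = 36
Step 4: |p-c| < r so winding number = 1

1


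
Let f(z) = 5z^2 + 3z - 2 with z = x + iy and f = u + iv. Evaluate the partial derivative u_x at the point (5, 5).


Step 1: f(z) = 5(x+iy)^2 + 3(x+iy) - 2
Step 2: u = 5(x^2 - y^2) + 3x - 2
Step 3: u_x = 10x + 3
Step 4: At (5, 5): u_x = 50 + 3 = 53

53


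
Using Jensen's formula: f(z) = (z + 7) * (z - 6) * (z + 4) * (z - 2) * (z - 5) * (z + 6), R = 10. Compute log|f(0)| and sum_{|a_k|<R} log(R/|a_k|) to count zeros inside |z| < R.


Jensen's formula: (1/2pi)*integral log|f(Re^it)|dt = log|f(0)| + sum_{|a_k|<R} log(R/|a_k|)
Step 1: f(0) = 7 * (-6) * 4 * (-2) * (-5) * 6 = -10080
Step 2: log|f(0)| = log|-7| + log|6| + log|-4| + log|2| + log|5| + log|-6| = 9.2183
Step 3: Zeros inside |z| < 10: -7, 6, -4, 2, 5, -6
Step 4: Jensen sum = log(10/7) + log(10/6) + log(10/4) + log(10/2) + log(10/5) + log(10/6) = 4.5972
Step 5: n(R) = number of terms in the Jensen sum = count of zeros inside |z| < 10 = 6

6


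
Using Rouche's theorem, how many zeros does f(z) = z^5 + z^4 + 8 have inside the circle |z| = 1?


Step 1: On |z| = 1 the three terms have sizes |z^5| = 1^5 = 1, |z^4| = 1^4 = 1, |8| = 8
Step 2: The dominant term is g(z) = 8; let h(z) = z^5 + z^4 so f = g + h
Step 3: On |z| = 1: |g| = 8 and |h| <= 1 + 1 = 2
Step 4: Since 8 > 2, |h| < |g| on |z| = 1, so by Rouche f has the same number of zeros as g inside |z| < 1
Step 5: g(z) = 8 is a nonzero constant with no zeros inside |z| < 1. Answer = 0

0


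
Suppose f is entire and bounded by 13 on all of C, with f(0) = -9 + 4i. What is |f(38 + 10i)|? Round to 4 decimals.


Step 1: By Liouville's theorem, a bounded entire function is constant.
Step 2: f(z) = f(0) = -9 + 4i for all z.
Step 3: |f(w)| = |-9 + 4i| = sqrt(81 + 16)
Step 4: = 9.8489

9.8489


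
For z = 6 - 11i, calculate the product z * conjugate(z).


Step 1: conj(z) = 6 + 11i
Step 2: z * conj(z) = 6^2 + (-11)^2
Step 3: = 36 + 121 = 157

157


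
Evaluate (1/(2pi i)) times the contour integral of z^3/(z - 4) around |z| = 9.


Step 1: f(z) = z^3, a = 4 is inside |z| = 9
Step 2: By Cauchy integral formula: (1/(2pi*i)) * integral = f(a)
Step 3: f(4) = 4^3 = 64

64


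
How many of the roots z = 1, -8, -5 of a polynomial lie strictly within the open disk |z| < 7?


Step 1: Check each root:
  z = 1: |1| = 1 < 7
  z = -8: |-8| = 8 >= 7
  z = -5: |-5| = 5 < 7
Step 2: Count = 2

2


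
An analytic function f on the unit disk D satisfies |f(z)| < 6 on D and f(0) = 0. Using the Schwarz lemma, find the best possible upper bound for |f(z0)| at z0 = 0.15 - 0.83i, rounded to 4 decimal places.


Step 1: g = f/6 maps D -> D with g(0) = 0, so by the Schwarz lemma |g(z)| <= |z|, i.e. |f(z)| <= 6|z|; this is sharp (f(z) = 6z).
Step 2: |z0|^2 = 0.15^2 + (-0.83)^2 = 0.7114
Step 3: |z0| = sqrt(0.7114) = 0.843445
Step 4: Best bound = 6 * |z0| = 6 * 0.843445 = 5.0607

5.0607


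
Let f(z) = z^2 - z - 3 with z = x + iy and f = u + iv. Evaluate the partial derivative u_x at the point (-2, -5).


Step 1: f(z) = (x+iy)^2 - (x+iy) - 3
Step 2: u = (x^2 - y^2) - x - 3
Step 3: u_x = 2x - 1
Step 4: At (-2, -5): u_x = -4 - 1 = -5

-5


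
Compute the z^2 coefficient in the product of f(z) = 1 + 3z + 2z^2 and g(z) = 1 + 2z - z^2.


Step 1: z^2 term in f*g comes from: (1)*(-z^2) + (3z)*(2z) + (2z^2)*(1)
Step 2: = -1 + 6 + 2
Step 3: = 7

7


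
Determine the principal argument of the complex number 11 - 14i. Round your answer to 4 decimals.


Step 1: z = 11 - 14i
Step 2: arg(z) = atan2(-14, 11)
Step 3: arg(z) = -0.9048

-0.9048


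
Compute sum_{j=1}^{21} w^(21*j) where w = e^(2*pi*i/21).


Step 1: The sum sum_{j=1}^{n} w^(k*j) equals n if n | k, else 0.
Step 2: Here n = 21, k = 21
Step 3: Does n divide k? 21 | 21 -> True
Step 4: Sum = 21

21


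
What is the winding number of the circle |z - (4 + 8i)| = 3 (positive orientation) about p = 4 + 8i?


Step 1: Center c = (4, 8), radius = 3
Step 2: |p - c|^2 = 0^2 + 0^2 = 0
Step 3: r^2 = 9
Step 4: |p-c| < r so winding number = 1

1


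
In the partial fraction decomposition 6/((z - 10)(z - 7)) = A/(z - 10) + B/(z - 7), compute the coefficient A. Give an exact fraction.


Step 1: Multiply both sides by (z - 10) and set z = 10
Step 2: A = 6 / (10 - 7)
Step 3: A = 6 / 3
Step 4: A = 2

2


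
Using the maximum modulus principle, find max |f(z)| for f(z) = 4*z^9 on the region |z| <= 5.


Step 1: On |z| = 5, |f(z)| = 4 * |z|^9 = 4 * 5^9
Step 2: By maximum modulus principle, maximum is on boundary.
Step 3: Maximum = 4 * 1953125 = 7812500

7812500


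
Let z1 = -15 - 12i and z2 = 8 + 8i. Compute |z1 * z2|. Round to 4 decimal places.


Step 1: |z1| = sqrt((-15)^2 + (-12)^2) = sqrt(369)
Step 2: |z2| = sqrt(8^2 + 8^2) = sqrt(128)
Step 3: |z1*z2| = |z1|*|z2| = sqrt(369) * sqrt(128) = sqrt(369 * 128) = sqrt(47232)
Step 4: = 217.3292

217.3292


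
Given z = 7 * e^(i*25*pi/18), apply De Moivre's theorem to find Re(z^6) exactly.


Step 1: By De Moivre's theorem, z^6 = 7^6 * e^(i*6*25*pi/18) = 117649 * (cos(25*pi/3) + i*sin(25*pi/3))
Step 2: |z|^6 = 7^6 = 117649
Step 3: Reduce the angle mod 2*pi: 25*pi/3 - 8*pi = pi/3
Step 4: cos(pi/3) = 1/2
Step 5: Re(z^6) = 117649 * 1/2 = 117649/2

117649/2


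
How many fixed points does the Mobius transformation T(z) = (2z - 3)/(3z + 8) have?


Step 1: Fixed points satisfy T(z) = z
Step 2: 3z^2 + 6z + 3 = 0
Step 3: Discriminant = 6^2 - 4*3*3 = 0
Step 4: Number of fixed points = 1

1


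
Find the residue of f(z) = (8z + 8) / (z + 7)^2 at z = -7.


Step 1: Pole of order 2 at z = -7
Step 2: Res = lim d/dz [(z + 7)^2 * f(z)] as z -> -7
Step 3: (z + 7)^2 * f(z) = 8z + 8
Step 4: d/dz[8z + 8] = 8

8


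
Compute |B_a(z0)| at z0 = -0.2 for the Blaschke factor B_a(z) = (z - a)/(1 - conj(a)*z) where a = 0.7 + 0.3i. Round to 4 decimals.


Step 1: Numerator z0 - a = -0.2 - (0.7 + 0.3i) = -0.9 - 0.3i
Step 2: Denominator 1 - conj(a)*z0 = 1 - (0.7 - 0.3i)*(-0.2) = 1.14 - 0.06i
Step 3: |z0 - a|^2 = (-0.9)^2 + (-0.3)^2 = 0.9; |1 - conj(a)*z0|^2 = 1.14^2 + (-0.06)^2 = 1.3032
Step 4: |B_a(-0.2)| = sqrt(0.9 / 1.3032) = sqrt(0.690608)
Step 5: = 0.831

0.831


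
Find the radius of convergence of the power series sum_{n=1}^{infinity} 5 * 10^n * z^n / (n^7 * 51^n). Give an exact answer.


Step 1: General term a_n = 5 * 10^n / (n^7 * 51^n)
Step 2: By the root test, |a_n|^(1/n) = 5^(1/n) * 10 / (n^(7/n) * 51) -> 10/51 as n -> infinity (since 5^(1/n) -> 1 and n^(7/n) -> 1)
Step 3: R = 1/lim|a_n|^(1/n) = 51/10

51/10


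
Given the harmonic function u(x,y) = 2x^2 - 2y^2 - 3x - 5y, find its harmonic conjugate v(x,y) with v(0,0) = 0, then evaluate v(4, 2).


Step 1: v_x = -u_y = 4y + 5
Step 2: v_y = u_x = 4x - 3
Step 3: v = 4xy + 5x - 3y + C
Step 4: v(0,0) = 0 => C = 0
Step 5: v(4, 2) = 46

46


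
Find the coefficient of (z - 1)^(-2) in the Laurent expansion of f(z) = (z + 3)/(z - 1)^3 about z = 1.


Step 1: Write the numerator in powers of (z - 1): z + 3 = (z - 1) + (1*1 + 3) = (z - 1) + 4
Step 2: Divide by (z - 1)^3: f(z) = 4(z - 1)^(-3) + (z - 1)^(-2)
Step 3: This finite sum is the Laurent series of f about z = 1.
Step 4: Coefficient of (z - 1)^(-2) = coefficient of (z - 1) in the re-centred numerator = 1

1


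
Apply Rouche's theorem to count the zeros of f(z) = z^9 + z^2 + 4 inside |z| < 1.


Step 1: On |z| = 1 the three terms have sizes |z^9| = 1^9 = 1, |z^2| = 1^2 = 1, |4| = 4
Step 2: The dominant term is g(z) = 4; let h(z) = z^9 + z^2 so f = g + h
Step 3: On |z| = 1: |g| = 4 and |h| <= 1 + 1 = 2
Step 4: Since 4 > 2, |h| < |g| on |z| = 1, so by Rouche f has the same number of zeros as g inside |z| < 1
Step 5: g(z) = 4 is a nonzero constant with no zeros inside |z| < 1. Answer = 0

0


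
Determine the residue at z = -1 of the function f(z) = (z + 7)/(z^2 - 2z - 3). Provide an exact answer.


Step 1: Q(z) = z^2 - 2z - 3 = (z + 1)(z - 3)
Step 2: Q'(z) = 2z - 2
Step 3: Q'(-1) = -4, P(-1) = 6
Step 4: Res = P(-1)/Q'(-1) = 6/(-4) = -3/2

-3/2


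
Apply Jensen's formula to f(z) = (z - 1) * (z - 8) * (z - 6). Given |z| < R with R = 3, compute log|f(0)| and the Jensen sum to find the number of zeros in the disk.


Jensen's formula: (1/2pi)*integral log|f(Re^it)|dt = log|f(0)| + sum_{|a_k|<R} log(R/|a_k|)
Step 1: f(0) = (-1) * (-8) * (-6) = -48
Step 2: log|f(0)| = log|1| + log|8| + log|6| = 3.8712
Step 3: Zeros inside |z| < 3: 1
Step 4: Jensen sum = log(3/1) = 1.0986
Step 5: n(R) = number of terms in the Jensen sum = count of zeros inside |z| < 3 = 1

1


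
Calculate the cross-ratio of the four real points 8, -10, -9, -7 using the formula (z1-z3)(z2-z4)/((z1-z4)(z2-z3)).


Step 1: (z1-z3)(z2-z4) = 17 * (-3) = -51
Step 2: (z1-z4)(z2-z3) = 15 * (-1) = -15
Step 3: Cross-ratio = 51/15 = 17/5

17/5


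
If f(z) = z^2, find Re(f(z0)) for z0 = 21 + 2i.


Step 1: z0 = 21 + 2i
Step 2: z0^2 = 21^2 - 2^2 + 84i
Step 3: real part = 441 - 4 = 437

437


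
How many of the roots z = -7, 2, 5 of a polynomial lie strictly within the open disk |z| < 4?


Step 1: Check each root:
  z = -7: |-7| = 7 >= 4
  z = 2: |2| = 2 < 4
  z = 5: |5| = 5 >= 4
Step 2: Count = 1

1


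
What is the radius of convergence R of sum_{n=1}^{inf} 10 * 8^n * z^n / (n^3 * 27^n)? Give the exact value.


Step 1: General term a_n = 10 * 8^n / (n^3 * 27^n)
Step 2: By the root test, |a_n|^(1/n) = 10^(1/n) * 8 / (n^(3/n) * 27) -> 8/27 as n -> infinity (since 10^(1/n) -> 1 and n^(3/n) -> 1)
Step 3: R = 1/lim|a_n|^(1/n) = 27/8

27/8


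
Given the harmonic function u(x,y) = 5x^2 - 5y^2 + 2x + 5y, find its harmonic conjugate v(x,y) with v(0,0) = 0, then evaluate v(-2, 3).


Step 1: v_x = -u_y = 10y - 5
Step 2: v_y = u_x = 10x + 2
Step 3: v = 10xy - 5x + 2y + C
Step 4: v(0,0) = 0 => C = 0
Step 5: v(-2, 3) = -44

-44


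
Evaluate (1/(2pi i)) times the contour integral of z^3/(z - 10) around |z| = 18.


Step 1: f(z) = z^3, a = 10 is inside |z| = 18
Step 2: By Cauchy integral formula: (1/(2pi*i)) * integral = f(a)
Step 3: f(10) = 10^3 = 1000

1000


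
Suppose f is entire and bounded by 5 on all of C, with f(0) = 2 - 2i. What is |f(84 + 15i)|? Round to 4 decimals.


Step 1: By Liouville's theorem, a bounded entire function is constant.
Step 2: f(z) = f(0) = 2 - 2i for all z.
Step 3: |f(w)| = |2 - 2i| = sqrt(4 + 4)
Step 4: = 2.8284

2.8284


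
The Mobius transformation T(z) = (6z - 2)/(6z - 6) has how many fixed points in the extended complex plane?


Step 1: Fixed points satisfy T(z) = z
Step 2: 6z^2 - 12z + 2 = 0
Step 3: Discriminant = (-12)^2 - 4*6*2 = 96
Step 4: Number of fixed points = 2

2


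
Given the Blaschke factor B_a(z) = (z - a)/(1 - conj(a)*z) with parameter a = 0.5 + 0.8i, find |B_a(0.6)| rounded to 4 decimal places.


Step 1: Numerator z0 - a = 0.6 - (0.5 + 0.8i) = 0.1 - 0.8i
Step 2: Denominator 1 - conj(a)*z0 = 1 - (0.5 - 0.8i)*0.6 = 0.7 + 0.48i
Step 3: |z0 - a|^2 = 0.1^2 + (-0.8)^2 = 0.65; |1 - conj(a)*z0|^2 = 0.7^2 + 0.48^2 = 0.7204
Step 4: |B_a(0.6)| = sqrt(0.65 / 0.7204) = sqrt(0.902277)
Step 5: = 0.9499

0.9499


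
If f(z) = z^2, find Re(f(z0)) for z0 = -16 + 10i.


Step 1: z0 = -16 + 10i
Step 2: z0^2 = (-16)^2 - 10^2 - 320i
Step 3: real part = 256 - 100 = 156

156
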